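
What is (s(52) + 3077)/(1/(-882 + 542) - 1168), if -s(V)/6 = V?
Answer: -940100/397121 ≈ -2.3673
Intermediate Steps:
s(V) = -6*V
(s(52) + 3077)/(1/(-882 + 542) - 1168) = (-6*52 + 3077)/(1/(-882 + 542) - 1168) = (-312 + 3077)/(1/(-340) - 1168) = 2765/(-1/340 - 1168) = 2765/(-397121/340) = 2765*(-340/397121) = -940100/397121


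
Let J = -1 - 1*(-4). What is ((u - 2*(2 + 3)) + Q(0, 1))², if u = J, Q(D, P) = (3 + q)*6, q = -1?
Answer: 25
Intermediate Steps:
Q(D, P) = 12 (Q(D, P) = (3 - 1)*6 = 2*6 = 12)
J = 3 (J = -1 + 4 = 3)
u = 3
((u - 2*(2 + 3)) + Q(0, 1))² = ((3 - 2*(2 + 3)) + 12)² = ((3 - 2*5) + 12)² = ((3 - 10) + 12)² = (-7 + 12)² = 5² = 25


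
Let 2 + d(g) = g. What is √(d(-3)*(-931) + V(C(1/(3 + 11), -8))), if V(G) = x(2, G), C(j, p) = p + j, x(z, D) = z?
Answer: √4657 ≈ 68.242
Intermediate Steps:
C(j, p) = j + p
V(G) = 2
d(g) = -2 + g
√(d(-3)*(-931) + V(C(1/(3 + 11), -8))) = √((-2 - 3)*(-931) + 2) = √(-5*(-931) + 2) = √(4655 + 2) = √4657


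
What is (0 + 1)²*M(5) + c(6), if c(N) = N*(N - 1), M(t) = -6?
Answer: 24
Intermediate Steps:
c(N) = N*(-1 + N)
(0 + 1)²*M(5) + c(6) = (0 + 1)²*(-6) + 6*(-1 + 6) = 1²*(-6) + 6*5 = 1*(-6) + 30 = -6 + 30 = 24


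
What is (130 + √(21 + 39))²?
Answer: 16960 + 520*√15 ≈ 18974.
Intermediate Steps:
(130 + √(21 + 39))² = (130 + √60)² = (130 + 2*√15)²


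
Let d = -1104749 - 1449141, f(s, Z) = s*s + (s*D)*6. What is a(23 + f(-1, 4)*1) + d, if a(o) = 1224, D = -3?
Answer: -2552666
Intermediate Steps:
f(s, Z) = s² - 18*s (f(s, Z) = s*s + (s*(-3))*6 = s² - 3*s*6 = s² - 18*s)
d = -2553890
a(23 + f(-1, 4)*1) + d = 1224 - 2553890 = -2552666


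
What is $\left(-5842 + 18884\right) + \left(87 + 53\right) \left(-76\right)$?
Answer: $2402$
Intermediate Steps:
$\left(-5842 + 18884\right) + \left(87 + 53\right) \left(-76\right) = 13042 + 140 \left(-76\right) = 13042 - 10640 = 2402$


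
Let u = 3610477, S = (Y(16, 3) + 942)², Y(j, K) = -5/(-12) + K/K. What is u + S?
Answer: 648073729/144 ≈ 4.5005e+6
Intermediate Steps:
Y(j, K) = 17/12 (Y(j, K) = -5*(-1/12) + 1 = 5/12 + 1 = 17/12)
S = 128165041/144 (S = (17/12 + 942)² = (11321/12)² = 128165041/144 ≈ 8.9004e+5)
u + S = 3610477 + 128165041/144 = 648073729/144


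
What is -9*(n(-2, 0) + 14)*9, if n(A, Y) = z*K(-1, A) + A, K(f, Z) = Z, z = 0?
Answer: -972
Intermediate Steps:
n(A, Y) = A (n(A, Y) = 0*A + A = 0 + A = A)
-9*(n(-2, 0) + 14)*9 = -9*(-2 + 14)*9 = -9*12*9 = -108*9 = -972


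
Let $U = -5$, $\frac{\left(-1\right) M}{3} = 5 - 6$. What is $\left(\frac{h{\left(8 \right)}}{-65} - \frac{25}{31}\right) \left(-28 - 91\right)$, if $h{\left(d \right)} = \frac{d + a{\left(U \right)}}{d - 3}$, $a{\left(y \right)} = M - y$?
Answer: $\frac{1025899}{10075} \approx 101.83$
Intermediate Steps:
$M = 3$ ($M = - 3 \left(5 - 6\right) = \left(-3\right) \left(-1\right) = 3$)
$a{\left(y \right)} = 3 - y$
$h{\left(d \right)} = \frac{8 + d}{-3 + d}$ ($h{\left(d \right)} = \frac{d + \left(3 - -5\right)}{d - 3} = \frac{d + \left(3 + 5\right)}{-3 + d} = \frac{d + 8}{-3 + d} = \frac{8 + d}{-3 + d}$)
$\left(\frac{h{\left(8 \right)}}{-65} - \frac{25}{31}\right) \left(-28 - 91\right) = \left(\frac{\frac{1}{-3 + 8} \left(8 + 8\right)}{-65} - \frac{25}{31}\right) \left(-28 - 91\right) = \left(\frac{1}{5} \cdot 16 \left(- \frac{1}{65}\right) - \frac{25}{31}\right) \left(-119\right) = \left(\frac{16}{5} \left(- \frac{1}{65}\right) - \frac{25}{31}\right) \left(-119\right) = \left(- \frac{16}{325} - \frac{25}{31}\right) \left(-119\right) = \left(- \frac{8621}{10075}\right) \left(-119\right) = \frac{1025899}{10075}$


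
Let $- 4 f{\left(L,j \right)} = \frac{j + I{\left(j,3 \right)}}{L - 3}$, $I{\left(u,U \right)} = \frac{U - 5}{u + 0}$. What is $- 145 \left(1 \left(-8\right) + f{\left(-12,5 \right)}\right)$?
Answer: $\frac{68933}{60} \approx 1148.9$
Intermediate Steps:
$I{\left(u,U \right)} = \frac{-5 + U}{u}$
$f{\left(L,j \right)} = - \frac{j - \frac{2}{j}}{4 \left(-3 + L\right)}$ ($f{\left(L,j \right)} = - \frac{\left(j + \frac{-5 + 3}{j}\right) \frac{1}{L - 3}}{4} = - \frac{\left(j + \frac{1}{j} \left(-2\right)\right) \frac{1}{-3 + L}}{4} = - \frac{\left(j - \frac{2}{j}\right) \frac{1}{-3 + L}}{4} = - \frac{\frac{1}{-3 + L} \left(j - \frac{2}{j}\right)}{4} = - \frac{j - \frac{2}{j}}{4 \left(-3 + L\right)}$)
$- 145 \left(1 \left(-8\right) + f{\left(-12,5 \right)}\right) = - 145 \left(1 \left(-8\right) + \frac{2 - 5^{2}}{4 \cdot 5 \left(-3 - 12\right)}\right) = - 145 \left(-8 + \frac{1}{4} \cdot \frac{1}{5} \frac{1}{-15} \left(2 - 25\right)\right) = - 145 \left(-8 + \frac{1}{4} \cdot \frac{1}{5} \left(- \frac{1}{15}\right) \left(2 - 25\right)\right) = - 145 \left(-8 + \frac{1}{4} \cdot \frac{1}{5} \left(- \frac{1}{15}\right) \left(-23\right)\right) = - 145 \left(-8 + \frac{23}{300}\right) = \left(-145\right) \left(- \frac{2377}{300}\right) = \frac{68933}{60}$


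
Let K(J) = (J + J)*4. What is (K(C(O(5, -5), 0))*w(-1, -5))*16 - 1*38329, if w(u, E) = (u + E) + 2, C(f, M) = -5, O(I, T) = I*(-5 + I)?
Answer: -35769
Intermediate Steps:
w(u, E) = 2 + E + u (w(u, E) = (E + u) + 2 = 2 + E + u)
K(J) = 8*J (K(J) = (2*J)*4 = 8*J)
(K(C(O(5, -5), 0))*w(-1, -5))*16 - 1*38329 = ((8*(-5))*(2 - 5 - 1))*16 - 1*38329 = -40*(-4)*16 - 38329 = 160*16 - 38329 = 2560 - 38329 = -35769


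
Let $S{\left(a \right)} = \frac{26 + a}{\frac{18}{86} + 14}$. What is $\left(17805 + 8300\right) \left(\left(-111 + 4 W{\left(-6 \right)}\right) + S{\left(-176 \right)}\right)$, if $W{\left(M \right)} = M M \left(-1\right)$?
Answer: $- \frac{4235666775}{611} \approx -6.9324 \cdot 10^{6}$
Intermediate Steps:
$W{\left(M \right)} = - M^{2}$ ($W{\left(M \right)} = M^{2} \left(-1\right) = - M^{2}$)
$S{\left(a \right)} = \frac{86}{47} + \frac{43 a}{611}$ ($S{\left(a \right)} = \frac{26 + a}{18 \cdot \frac{1}{86} + 14} = \frac{26 + a}{\frac{9}{43} + 14} = \frac{26 + a}{\frac{611}{43}} = \left(26 + a\right) \frac{43}{611} = \frac{86}{47} + \frac{43 a}{611}$)
$\left(17805 + 8300\right) \left(\left(-111 + 4 W{\left(-6 \right)}\right) + S{\left(-176 \right)}\right) = \left(17805 + 8300\right) \left(\left(-111 + 4 \left(- \left(-6\right)^{2}\right)\right) + \left(\frac{86}{47} + \frac{43}{611} \left(-176\right)\right)\right) = 26105 \left(\left(-111 + 4 \left(\left(-1\right) 36\right)\right) + \left(\frac{86}{47} - \frac{7568}{611}\right)\right) = 26105 \left(\left(-111 + 4 \left(-36\right)\right) - \frac{6450}{611}\right) = 26105 \left(\left(-111 - 144\right) - \frac{6450}{611}\right) = 26105 \left(-255 - \frac{6450}{611}\right) = 26105 \left(- \frac{162255}{611}\right) = - \frac{4235666775}{611}$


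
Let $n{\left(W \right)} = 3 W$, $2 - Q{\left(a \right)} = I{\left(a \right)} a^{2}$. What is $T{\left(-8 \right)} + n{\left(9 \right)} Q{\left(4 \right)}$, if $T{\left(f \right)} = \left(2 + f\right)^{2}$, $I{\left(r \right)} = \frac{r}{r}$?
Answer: $-342$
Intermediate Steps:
$I{\left(r \right)} = 1$
$Q{\left(a \right)} = 2 - a^{2}$ ($Q{\left(a \right)} = 2 - 1 a^{2} = 2 - a^{2}$)
$T{\left(-8 \right)} + n{\left(9 \right)} Q{\left(4 \right)} = \left(2 - 8\right)^{2} + 3 \cdot 9 \left(2 - 4^{2}\right) = \left(-6\right)^{2} + 27 \left(2 - 16\right) = 36 + 27 \left(2 - 16\right) = 36 + 27 \left(-14\right) = 36 - 378 = -342$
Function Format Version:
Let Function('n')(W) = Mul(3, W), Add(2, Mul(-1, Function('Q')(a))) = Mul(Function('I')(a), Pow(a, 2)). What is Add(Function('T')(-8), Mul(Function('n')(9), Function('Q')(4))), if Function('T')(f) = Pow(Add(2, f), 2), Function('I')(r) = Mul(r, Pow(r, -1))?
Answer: -342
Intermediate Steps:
Function('I')(r) = 1
Function('Q')(a) = Add(2, Mul(-1, Pow(a, 2))) (Function('Q')(a) = Add(2, Mul(-1, Mul(1, Pow(a, 2)))) = Add(2, Mul(-1, Pow(a, 2))))
Add(Function('T')(-8), Mul(Function('n')(9), Function('Q')(4))) = Add(Pow(Add(2, -8), 2), Mul(Mul(3, 9), Add(2, Mul(-1, Pow(4, 2))))) = Add(Pow(-6, 2), Mul(27, Add(2, Mul(-1, 16)))) = Add(36, Mul(27, Add(2, -16))) = Add(36, Mul(27, -14)) = Add(36, -378) = -342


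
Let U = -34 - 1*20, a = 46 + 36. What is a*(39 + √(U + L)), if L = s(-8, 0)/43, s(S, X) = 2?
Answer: 3198 + 328*I*√6235/43 ≈ 3198.0 + 602.31*I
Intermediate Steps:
a = 82
L = 2/43 ≈ 0.046512
U = -54 (U = -34 - 20 = -54)
a*(39 + √(U + L)) = 82*(39 + √(-54 + 2/43)) = 82*(39 + √(-2320/43)) = 82*(39 + 4*I*√6235/43) = 3198 + 328*I*√6235/43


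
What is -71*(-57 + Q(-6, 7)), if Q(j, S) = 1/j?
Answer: 24353/6 ≈ 4058.8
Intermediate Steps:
-71*(-57 + Q(-6, 7)) = -71*(-57 + 1/(-6)) = -71*(-57 - ⅙) = -71*(-343/6) = 24353/6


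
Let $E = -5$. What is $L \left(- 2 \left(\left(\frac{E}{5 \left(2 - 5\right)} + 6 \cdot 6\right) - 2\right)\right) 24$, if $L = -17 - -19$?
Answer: $-3296$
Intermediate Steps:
$L = 2$ ($L = -17 + 19 = 2$)
$L \left(- 2 \left(\left(\frac{E}{5 \left(2 - 5\right)} + 6 \cdot 6\right) - 2\right)\right) 24 = 2 \left(- 2 \left(\left(- \frac{5}{5 \left(2 - 5\right)} + 6 \cdot 6\right) - 2\right)\right) 24 = 2 \left(- 2 \left(\left(- \frac{5}{5 \left(-3\right)} + 36\right) - 2\right)\right) 24 = 2 \left(- 2 \left(\left(- \frac{5}{-15} + 36\right) - 2\right)\right) 24 = 2 \left(- 2 \left(\left(\left(-5\right) \left(- \frac{1}{15}\right) + 36\right) - 2\right)\right) 24 = 2 \left(- 2 \left(\left(\frac{1}{3} + 36\right) - 2\right)\right) 24 = 2 \left(- 2 \left(\frac{109}{3} - 2\right)\right) 24 = 2 \left(\left(-2\right) \frac{103}{3}\right) 24 = 2 \left(- \frac{206}{3}\right) 24 = \left(- \frac{412}{3}\right) 24 = -3296$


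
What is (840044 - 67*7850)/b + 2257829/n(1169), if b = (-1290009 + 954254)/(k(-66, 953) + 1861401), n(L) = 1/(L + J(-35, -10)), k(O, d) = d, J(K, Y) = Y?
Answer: 878026724445029/335755 ≈ 2.6151e+9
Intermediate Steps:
n(L) = 1/(-10 + L) (n(L) = 1/(L - 10) = 1/(-10 + L))
b = -335755/1862354 (b = (-1290009 + 954254)/(953 + 1861401) = -335755/1862354 ≈ -0.18029)
(840044 - 67*7850)/b + 2257829/n(1169) = (840044 - 67*7850)/(-335755/1862354) + 2257829/(1/(-10 + 1169)) = (840044 - 1*525950)*(-1862354/335755) + 2257829/(1/1159) = (840044 - 525950)*(-1862354/335755) + 2257829/(1/1159) = 314094*(-1862354/335755) + 2257829*1159 = -584954217276/335755 + 2616823811 = 878026724445029/335755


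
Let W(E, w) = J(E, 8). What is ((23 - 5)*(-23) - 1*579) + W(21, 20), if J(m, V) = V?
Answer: -985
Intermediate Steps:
W(E, w) = 8
((23 - 5)*(-23) - 1*579) + W(21, 20) = ((23 - 5)*(-23) - 1*579) + 8 = (18*(-23) - 579) + 8 = (-414 - 579) + 8 = -993 + 8 = -985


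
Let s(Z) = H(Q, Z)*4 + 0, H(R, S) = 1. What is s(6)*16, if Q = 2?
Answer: 64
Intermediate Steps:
s(Z) = 4 (s(Z) = 1*4 + 0 = 4 + 0 = 4)
s(6)*16 = 4*16 = 64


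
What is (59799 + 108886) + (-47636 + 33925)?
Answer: 154974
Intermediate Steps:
(59799 + 108886) + (-47636 + 33925) = 168685 - 13711 = 154974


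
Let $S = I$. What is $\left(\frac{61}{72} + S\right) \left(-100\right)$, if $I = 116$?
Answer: $- \frac{210325}{18} \approx -11685.0$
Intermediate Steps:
$S = 116$
$\left(\frac{61}{72} + S\right) \left(-100\right) = \left(\frac{61}{72} + 116\right) \left(-100\right) = \frac{8413}{72} \left(-100\right) = - \frac{210325}{18}$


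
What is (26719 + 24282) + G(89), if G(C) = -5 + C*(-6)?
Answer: 50462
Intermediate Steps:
G(C) = -5 - 6*C
(26719 + 24282) + G(89) = (26719 + 24282) + (-5 - 6*89) = 51001 + (-5 - 534) = 51001 - 539 = 50462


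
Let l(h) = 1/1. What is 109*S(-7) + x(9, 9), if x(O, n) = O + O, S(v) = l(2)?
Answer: 127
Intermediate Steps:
l(h) = 1
S(v) = 1
x(O, n) = 2*O
109*S(-7) + x(9, 9) = 109*1 + 2*9 = 109 + 18 = 127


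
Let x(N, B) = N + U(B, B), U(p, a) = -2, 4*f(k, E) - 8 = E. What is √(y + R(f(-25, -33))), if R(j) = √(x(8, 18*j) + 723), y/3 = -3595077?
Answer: 6*I*√299589 ≈ 3284.1*I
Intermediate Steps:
f(k, E) = 2 + E/4
y = -10785231 (y = 3*(-3595077) = -10785231)
x(N, B) = -2 + N (x(N, B) = N - 2 = -2 + N)
R(j) = 27 (R(j) = √((-2 + 8) + 723) = √(6 + 723) = √729 = 27)
√(y + R(f(-25, -33))) = √(-10785231 + 27) = √(-10785204) = 6*I*√299589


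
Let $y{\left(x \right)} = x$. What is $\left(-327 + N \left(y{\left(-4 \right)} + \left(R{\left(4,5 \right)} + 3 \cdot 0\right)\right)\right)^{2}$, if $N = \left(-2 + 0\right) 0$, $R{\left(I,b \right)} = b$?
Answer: $106929$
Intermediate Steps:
$N = 0$ ($N = \left(-2\right) 0 = 0$)
$\left(-327 + N \left(y{\left(-4 \right)} + \left(R{\left(4,5 \right)} + 3 \cdot 0\right)\right)\right)^{2} = \left(-327 + 0 \left(-4 + \left(5 + 3 \cdot 0\right)\right)\right)^{2} = \left(-327 + 0 \left(-4 + \left(5 + 0\right)\right)\right)^{2} = \left(-327 + 0 \left(-4 + 5\right)\right)^{2} = \left(-327 + 0 \cdot 1\right)^{2} = \left(-327 + 0\right)^{2} = \left(-327\right)^{2} = 106929$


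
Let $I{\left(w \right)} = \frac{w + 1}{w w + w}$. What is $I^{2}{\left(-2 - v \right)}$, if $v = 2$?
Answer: $\frac{1}{16} \approx 0.0625$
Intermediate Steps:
$I{\left(w \right)} = \frac{1 + w}{w + w^{2}}$ ($I{\left(w \right)} = \frac{1 + w}{w^{2} + w} = \frac{1 + w}{w + w^{2}}$)
$I^{2}{\left(-2 - v \right)} = \left(\frac{1}{-2 - 2}\right)^{2} = \left(\frac{1}{-4}\right)^{2} = \left(- \frac{1}{4}\right)^{2} = \frac{1}{16}$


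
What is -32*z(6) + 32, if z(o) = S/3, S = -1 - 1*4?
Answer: 256/3 ≈ 85.333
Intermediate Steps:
S = -5 (S = -1 - 4 = -5)
z(o) = -5/3
-32*z(6) + 32 = -32*(-5/3) + 32 = 160/3 + 32 = 256/3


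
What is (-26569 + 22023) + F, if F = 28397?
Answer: 23851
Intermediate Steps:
(-26569 + 22023) + F = (-26569 + 22023) + 28397 = -4546 + 28397 = 23851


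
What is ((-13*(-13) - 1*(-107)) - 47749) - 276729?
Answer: -324202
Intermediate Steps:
((-13*(-13) - 1*(-107)) - 47749) - 276729 = ((169 + 107) - 47749) - 276729 = (276 - 47749) - 276729 = -47473 - 276729 = -324202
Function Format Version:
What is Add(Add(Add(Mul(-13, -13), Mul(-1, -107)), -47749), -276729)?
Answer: -324202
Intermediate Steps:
Add(Add(Add(Mul(-13, -13), Mul(-1, -107)), -47749), -276729) = Add(Add(Add(169, 107), -47749), -276729) = Add(Add(276, -47749), -276729) = Add(-47473, -276729) = -324202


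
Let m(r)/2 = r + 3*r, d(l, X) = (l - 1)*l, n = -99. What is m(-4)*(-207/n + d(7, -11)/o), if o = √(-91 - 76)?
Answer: -736/11 + 1344*I*√167/167 ≈ -66.909 + 104.0*I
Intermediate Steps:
o = I*√167 (o = √(-167) = I*√167 ≈ 12.923*I)
d(l, X) = l*(-1 + l) (d(l, X) = (-1 + l)*l = l*(-1 + l))
m(r) = 8*r (m(r) = 2*(r + 3*r) = 2*(4*r) = 8*r)
m(-4)*(-207/n + d(7, -11)/o) = (8*(-4))*(-207/(-99) + (7*(-1 + 7))/((I*√167))) = -32*(-207*(-1/99) + (7*6)*(-I*√167/167)) = -32*(23/11 + 42*(-I*√167/167)) = -32*(23/11 - 42*I*√167/167) = -736/11 + 1344*I*√167/167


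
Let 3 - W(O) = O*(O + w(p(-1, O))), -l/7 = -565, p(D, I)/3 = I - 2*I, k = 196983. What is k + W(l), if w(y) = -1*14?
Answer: -15389669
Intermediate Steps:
p(D, I) = -3*I (p(D, I) = 3*(I - 2*I) = 3*(-I) = -3*I)
w(y) = -14
l = 3955 (l = -7*(-565) = 3955)
W(O) = 3 - O*(-14 + O) (W(O) = 3 - O*(O - 14) = 3 - O*(-14 + O))
k + W(l) = 196983 + (3 - 1*3955² + 14*3955) = 196983 + (3 - 1*15642025 + 55370) = 196983 + (3 - 15642025 + 55370) = 196983 - 15586652 = -15389669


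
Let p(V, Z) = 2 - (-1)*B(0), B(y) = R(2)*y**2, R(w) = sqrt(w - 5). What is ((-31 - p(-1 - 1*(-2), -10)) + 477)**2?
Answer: 197136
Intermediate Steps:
R(w) = sqrt(-5 + w)
B(y) = I*sqrt(3)*y**2 (B(y) = sqrt(-5 + 2)*y**2 = sqrt(-3)*y**2 = (I*sqrt(3))*y**2 = I*sqrt(3)*y**2)
p(V, Z) = 2 (p(V, Z) = 2 - (-1)*I*sqrt(3)*0**2 = 2 - (-1)*I*sqrt(3)*0 = 2 - (-1)*0 = 2 - 1*0 = 2 + 0 = 2)
((-31 - p(-1 - 1*(-2), -10)) + 477)**2 = ((-31 - 1*2) + 477)**2 = ((-31 - 2) + 477)**2 = (-33 + 477)**2 = 444**2 = 197136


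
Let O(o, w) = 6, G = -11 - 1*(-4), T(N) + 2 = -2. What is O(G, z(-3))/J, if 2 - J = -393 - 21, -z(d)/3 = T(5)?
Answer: 3/208 ≈ 0.014423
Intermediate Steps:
T(N) = -4 (T(N) = -2 - 2 = -4)
z(d) = 12 (z(d) = -3*(-4) = 12)
G = -7 (G = -11 + 4 = -7)
J = 416 (J = 2 - (-393 - 21) = 2 - 1*(-414) = 2 + 414 = 416)
O(G, z(-3))/J = 6/416 = 6*(1/416) = 3/208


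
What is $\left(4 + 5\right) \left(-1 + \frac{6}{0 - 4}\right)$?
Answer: $- \frac{45}{2} \approx -22.5$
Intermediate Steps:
$\left(4 + 5\right) \left(-1 + \frac{6}{0 - 4}\right) = 9 \left(-1 + \frac{6}{0 + \left(-5 + 1\right)}\right) = 9 \left(-1 + \frac{6}{0 - 4}\right) = 9 \left(-1 + \frac{6}{-4}\right) = 9 \left(-1 + 6 \left(- \frac{1}{4}\right)\right) = 9 \left(-1 - \frac{3}{2}\right) = 9 \left(- \frac{5}{2}\right) = - \frac{45}{2}$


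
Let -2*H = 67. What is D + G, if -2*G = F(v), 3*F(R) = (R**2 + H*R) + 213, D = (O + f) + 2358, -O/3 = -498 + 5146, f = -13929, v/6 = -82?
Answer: -137283/2 ≈ -68642.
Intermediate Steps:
v = -492 (v = 6*(-82) = -492)
H = -67/2 (H = -1/2*67 = -67/2 ≈ -33.500)
O = -13944 (O = -3*(-498 + 5146) = -3*4648 = -13944)
D = -25515 (D = (-13944 - 13929) + 2358 = -27873 + 2358 = -25515)
F(R) = 71 - 67*R/6 + R**2/3 (F(R) = ((R**2 - 67*R/2) + 213)/3 = (213 + R**2 - 67*R/2)/3 = 71 - 67*R/6 + R**2/3)
G = -86253/2 (G = -(71 - 67/6*(-492) + (1/3)*(-492)**2)/2 = -(71 + 5494 + (1/3)*242064)/2 = -(71 + 5494 + 80688)/2 = -1/2*86253 = -86253/2 ≈ -43127.)
D + G = -25515 - 86253/2 = -137283/2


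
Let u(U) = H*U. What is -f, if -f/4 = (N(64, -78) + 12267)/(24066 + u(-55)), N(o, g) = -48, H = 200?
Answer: 24438/6533 ≈ 3.7407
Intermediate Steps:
u(U) = 200*U
f = -24438/6533 (f = -4*(-48 + 12267)/(24066 + 200*(-55)) = -48876/(24066 - 11000) = -48876/13066 = -4*12219/13066 = -24438/6533 ≈ -3.7407)
-f = -1*(-24438/6533) = 24438/6533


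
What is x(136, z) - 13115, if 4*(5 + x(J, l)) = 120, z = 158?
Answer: -13090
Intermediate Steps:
x(J, l) = 25 (x(J, l) = -5 + (1/4)*120 = -5 + 30 = 25)
x(136, z) - 13115 = 25 - 13115 = -13090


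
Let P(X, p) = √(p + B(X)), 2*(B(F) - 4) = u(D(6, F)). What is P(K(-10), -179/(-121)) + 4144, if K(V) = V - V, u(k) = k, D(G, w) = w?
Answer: 4144 + √663/11 ≈ 4146.3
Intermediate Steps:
B(F) = 4 + F/2
K(V) = 0
P(X, p) = √(4 + p + X/2) (P(X, p) = √(p + (4 + X/2)) = √(4 + p + X/2))
P(K(-10), -179/(-121)) + 4144 = √(16 + 2*0 + 4*(-179/(-121)))/2 + 4144 = √(16 + 0 + 4*(-179*(-1/121)))/2 + 4144 = √(16 + 0 + 4*(179/121))/2 + 4144 = √(16 + 0 + 716/121)/2 + 4144 = √(2652/121)/2 + 4144 = (2*√663/11)/2 + 4144 = √663/11 + 4144 = 4144 + √663/11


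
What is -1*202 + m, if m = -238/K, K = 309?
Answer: -62656/309 ≈ -202.77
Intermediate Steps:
m = -238/309 ≈ -0.77023
-1*202 + m = -1*202 - 238/309 = -202 - 238/309 = -62656/309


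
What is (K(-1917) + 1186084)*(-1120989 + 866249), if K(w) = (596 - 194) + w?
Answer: -301757107060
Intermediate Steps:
K(w) = 402 + w
(K(-1917) + 1186084)*(-1120989 + 866249) = ((402 - 1917) + 1186084)*(-1120989 + 866249) = (-1515 + 1186084)*(-254740) = 1184569*(-254740) = -301757107060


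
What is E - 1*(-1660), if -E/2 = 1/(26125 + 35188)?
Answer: 101779578/61313 ≈ 1660.0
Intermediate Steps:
E = -2/61313 (E = -2/(26125 + 35188) = -2/61313 ≈ -3.2620e-5)
E - 1*(-1660) = -2/61313 - 1*(-1660) = -2/61313 + 1660 = 101779578/61313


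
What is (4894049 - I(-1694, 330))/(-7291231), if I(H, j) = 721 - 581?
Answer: -4893909/7291231 ≈ -0.67120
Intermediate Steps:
I(H, j) = 140
(4894049 - I(-1694, 330))/(-7291231) = (4894049 - 1*140)/(-7291231) = (4894049 - 140)*(-1/7291231) = 4893909*(-1/7291231) = -4893909/7291231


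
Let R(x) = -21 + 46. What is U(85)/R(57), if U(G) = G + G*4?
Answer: 17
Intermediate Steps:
R(x) = 25
U(G) = 5*G (U(G) = G + 4*G = 5*G)
U(85)/R(57) = (5*85)/25 = 425*(1/25) = 17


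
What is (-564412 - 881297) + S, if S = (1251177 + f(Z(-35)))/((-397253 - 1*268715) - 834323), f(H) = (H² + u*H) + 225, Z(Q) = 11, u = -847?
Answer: -2168985443525/1500291 ≈ -1.4457e+6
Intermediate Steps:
f(H) = 225 + H² - 847*H (f(H) = (H² - 847*H) + 225 = 225 + H² - 847*H)
S = -1242206/1500291 (S = (1251177 + (225 + 11² - 847*11))/((-397253 - 1*268715) - 834323) = (1251177 + (225 + 121 - 9317))/((-397253 - 268715) - 834323) = (1251177 - 8971)/(-665968 - 834323) = 1242206/(-1500291) = 1242206*(-1/1500291) = -1242206/1500291 ≈ -0.82798)
(-564412 - 881297) + S = (-564412 - 881297) - 1242206/1500291 = -1445709 - 1242206/1500291 = -2168985443525/1500291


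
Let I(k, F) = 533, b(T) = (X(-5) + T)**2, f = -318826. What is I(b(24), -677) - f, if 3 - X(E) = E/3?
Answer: 319359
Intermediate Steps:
X(E) = 3 - E/3
b(T) = (14/3 + T)**2 (b(T) = ((3 - 1/3*(-5)) + T)**2 = ((3 + 5/3) + T)**2 = (14/3 + T)**2)
I(b(24), -677) - f = 533 - 1*(-318826) = 533 + 318826 = 319359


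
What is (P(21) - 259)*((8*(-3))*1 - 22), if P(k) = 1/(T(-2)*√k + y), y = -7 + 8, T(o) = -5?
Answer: 3121491/262 + 115*√21/262 ≈ 11916.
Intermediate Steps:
y = 1
P(k) = 1/(1 - 5*√k) (P(k) = 1/(-5*√k + 1) = 1/(1 - 5*√k))
(P(21) - 259)*((8*(-3))*1 - 22) = (1/(1 - 5*√21) - 259)*((8*(-3))*1 - 22) = (-259 + 1/(1 - 5*√21))*(-24*1 - 22) = (-259 + 1/(1 - 5*√21))*(-24 - 22) = (-259 + 1/(1 - 5*√21))*(-46) = 11914 - 46/(1 - 5*√21)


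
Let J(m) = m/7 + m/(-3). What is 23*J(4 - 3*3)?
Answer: 460/21 ≈ 21.905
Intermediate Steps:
J(m) = -4*m/21 (J(m) = m*(⅐) + m*(-⅓) = m/7 - m/3 = -4*m/21)
23*J(4 - 3*3) = 23*(-4*(4 - 3*3)/21) = 23*(-4*(4 - 9)/21) = 23*(-4/21*(-5)) = 23*(20/21) = 460/21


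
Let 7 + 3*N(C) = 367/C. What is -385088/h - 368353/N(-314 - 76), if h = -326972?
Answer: 1854174995306/13324109 ≈ 1.3916e+5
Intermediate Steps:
N(C) = -7/3 + 367/(3*C) (N(C) = -7/3 + (367/C)/3 = -7/3 + 367/(3*C))
-385088/h - 368353/N(-314 - 76) = -385088/(-326972) - 368353*3*(-314 - 76)/(367 - 7*(-314 - 76)) = -385088*(-1/326972) - 368353*(-1170/(367 - 7*(-390))) = 96272/81743 - 368353*(-1170/(367 + 2730)) = 96272/81743 - 368353/((1/3)*(-1/390)*3097) = 96272/81743 - 368353/(-3097/1170) = 96272/81743 - 368353*(-1170/3097) = 96272/81743 + 22682790/163 = 1854174995306/13324109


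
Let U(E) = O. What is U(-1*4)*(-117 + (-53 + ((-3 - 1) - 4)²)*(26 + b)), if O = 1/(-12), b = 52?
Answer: -247/4 ≈ -61.750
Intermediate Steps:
O = -1/12 ≈ -0.083333
U(E) = -1/12
U(-1*4)*(-117 + (-53 + ((-3 - 1) - 4)²)*(26 + b)) = -(-117 + (-53 + ((-3 - 1) - 4)²)*(26 + 52))/12 = -(-117 + (-53 + (-4 - 4)²)*78)/12 = -(-117 + (-53 + (-8)²)*78)/12 = -(-117 + (-53 + 64)*78)/12 = -(-117 + 11*78)/12 = -(-117 + 858)/12 = -1/12*741 = -247/4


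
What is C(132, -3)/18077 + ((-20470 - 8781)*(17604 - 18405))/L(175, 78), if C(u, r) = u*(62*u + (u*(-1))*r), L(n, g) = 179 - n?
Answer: 423549562167/72308 ≈ 5.8576e+6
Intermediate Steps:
C(u, r) = u*(62*u - r*u) (C(u, r) = u*(62*u + (-u)*r) = u*(62*u - r*u))
C(132, -3)/18077 + ((-20470 - 8781)*(17604 - 18405))/L(175, 78) = (132²*(62 - 1*(-3)))/18077 + ((-20470 - 8781)*(17604 - 18405))/(179 - 1*175) = (17424*(62 + 3))*(1/18077) + (-29251*(-801))/(179 - 175) = (17424*65)*(1/18077) + 23430051/4 = 1132560*(1/18077) + 23430051*(¼) = 1132560/18077 + 23430051/4 = 423549562167/72308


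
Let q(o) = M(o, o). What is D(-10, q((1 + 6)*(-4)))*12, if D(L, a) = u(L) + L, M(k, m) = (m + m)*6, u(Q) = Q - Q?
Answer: -120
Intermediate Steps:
u(Q) = 0
M(k, m) = 12*m (M(k, m) = (2*m)*6 = 12*m)
q(o) = 12*o
D(L, a) = L (D(L, a) = 0 + L = L)
D(-10, q((1 + 6)*(-4)))*12 = -10*12 = -120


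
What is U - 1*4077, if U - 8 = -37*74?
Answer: -6807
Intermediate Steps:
U = -2730 (U = 8 - 37*74 = 8 - 2738 = -2730)
U - 1*4077 = -2730 - 1*4077 = -2730 - 4077 = -6807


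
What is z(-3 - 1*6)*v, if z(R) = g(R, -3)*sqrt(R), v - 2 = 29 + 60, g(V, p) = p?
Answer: -819*I ≈ -819.0*I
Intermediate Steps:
v = 91 (v = 2 + (29 + 60) = 2 + 89 = 91)
z(R) = -3*sqrt(R)
z(-3 - 1*6)*v = -3*sqrt(-3 - 1*6)*91 = -3*sqrt(-3 - 6)*91 = -9*I*91 = -819*I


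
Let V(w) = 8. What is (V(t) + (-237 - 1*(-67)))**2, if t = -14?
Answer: 26244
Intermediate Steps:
(V(t) + (-237 - 1*(-67)))**2 = (8 + (-237 - 1*(-67)))**2 = (8 + (-237 + 67))**2 = (8 - 170)**2 = (-162)**2 = 26244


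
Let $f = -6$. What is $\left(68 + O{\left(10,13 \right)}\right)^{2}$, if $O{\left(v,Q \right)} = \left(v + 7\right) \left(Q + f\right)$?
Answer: $34969$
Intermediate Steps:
$O{\left(v,Q \right)} = \left(-6 + Q\right) \left(7 + v\right)$ ($O{\left(v,Q \right)} = \left(v + 7\right) \left(Q - 6\right) = \left(7 + v\right) \left(-6 + Q\right) = \left(-6 + Q\right) \left(7 + v\right)$)
$\left(68 + O{\left(10,13 \right)}\right)^{2} = \left(68 + \left(-42 - 60 + 7 \cdot 13 + 13 \cdot 10\right)\right)^{2} = \left(68 + \left(-42 - 60 + 91 + 130\right)\right)^{2} = \left(68 + 119\right)^{2} = 187^{2} = 34969$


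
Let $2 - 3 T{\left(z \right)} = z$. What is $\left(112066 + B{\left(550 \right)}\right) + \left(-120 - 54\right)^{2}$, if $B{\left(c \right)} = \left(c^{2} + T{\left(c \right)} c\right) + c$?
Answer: $\frac{1034776}{3} \approx 3.4493 \cdot 10^{5}$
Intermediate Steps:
$T{\left(z \right)} = \frac{2}{3} - \frac{z}{3}$
$B{\left(c \right)} = c + c^{2} + c \left(\frac{2}{3} - \frac{c}{3}\right)$ ($B{\left(c \right)} = \left(c^{2} + \left(\frac{2}{3} - \frac{c}{3}\right) c\right) + c = \left(c^{2} + c \left(\frac{2}{3} - \frac{c}{3}\right)\right) + c = c + c^{2} + c \left(\frac{2}{3} - \frac{c}{3}\right)$)
$\left(112066 + B{\left(550 \right)}\right) + \left(-120 - 54\right)^{2} = \left(112066 + \frac{1}{3} \cdot 550 \left(5 + 2 \cdot 550\right)\right) + \left(-120 - 54\right)^{2} = \left(112066 + \frac{1}{3} \cdot 550 \left(5 + 1100\right)\right) + \left(-174\right)^{2} = \left(112066 + \frac{1}{3} \cdot 550 \cdot 1105\right) + 30276 = \left(112066 + \frac{607750}{3}\right) + 30276 = \frac{943948}{3} + 30276 = \frac{1034776}{3}$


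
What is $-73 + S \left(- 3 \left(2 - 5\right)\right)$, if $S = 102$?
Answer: $845$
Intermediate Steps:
$-73 + S \left(- 3 \left(2 - 5\right)\right) = -73 + 102 \left(- 3 \left(2 - 5\right)\right) = -73 + 102 \left(\left(-3\right) \left(-3\right)\right) = -73 + 102 \cdot 9 = -73 + 918 = 845$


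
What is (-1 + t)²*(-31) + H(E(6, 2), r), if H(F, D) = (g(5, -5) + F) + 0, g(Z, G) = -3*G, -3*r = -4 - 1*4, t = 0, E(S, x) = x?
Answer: -14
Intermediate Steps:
r = 8/3 (r = -(-4 - 1*4)/3 = -(-4 - 4)/3 = -⅓*(-8) = 8/3 ≈ 2.6667)
H(F, D) = 15 + F (H(F, D) = (-3*(-5) + F) + 0 = (15 + F) + 0 = 15 + F)
(-1 + t)²*(-31) + H(E(6, 2), r) = (-1 + 0)²*(-31) + (15 + 2) = (-1)²*(-31) + 17 = 1*(-31) + 17 = -31 + 17 = -14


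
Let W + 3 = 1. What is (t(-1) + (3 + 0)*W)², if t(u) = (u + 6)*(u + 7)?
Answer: 576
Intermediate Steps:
W = -2 (W = -3 + 1 = -2)
t(u) = (6 + u)*(7 + u)
(t(-1) + (3 + 0)*W)² = ((42 + (-1)² + 13*(-1)) + (3 + 0)*(-2))² = ((42 + 1 - 13) + 3*(-2))² = (30 - 6)² = 24² = 576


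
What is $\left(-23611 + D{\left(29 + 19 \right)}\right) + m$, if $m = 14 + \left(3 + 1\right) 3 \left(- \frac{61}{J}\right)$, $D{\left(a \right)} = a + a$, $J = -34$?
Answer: $- \frac{399151}{17} \approx -23479.0$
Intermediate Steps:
$D{\left(a \right)} = 2 a$
$m = \frac{604}{17}$ ($m = 14 + \left(3 + 1\right) 3 \left(- \frac{61}{-34}\right) = 14 + 4 \cdot 3 \left(\left(-61\right) \left(- \frac{1}{34}\right)\right) = 14 + 12 \cdot \frac{61}{34} = 14 + \frac{366}{17} = \frac{604}{17} \approx 35.529$)
$\left(-23611 + D{\left(29 + 19 \right)}\right) + m = \left(-23611 + 2 \left(29 + 19\right)\right) + \frac{604}{17} = \left(-23611 + 2 \cdot 48\right) + \frac{604}{17} = \left(-23611 + 96\right) + \frac{604}{17} = -23515 + \frac{604}{17} = - \frac{399151}{17}$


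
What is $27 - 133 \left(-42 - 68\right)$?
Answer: $14657$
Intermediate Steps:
$27 - 133 \left(-42 - 68\right) = 27 - -14630 = 27 + 14630 = 14657$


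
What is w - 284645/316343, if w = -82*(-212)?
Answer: 5499022067/316343 ≈ 17383.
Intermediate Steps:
w = 17384
w - 284645/316343 = 17384 - 284645/316343 = 5499022067/316343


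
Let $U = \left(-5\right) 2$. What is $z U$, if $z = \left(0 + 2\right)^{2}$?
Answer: $-40$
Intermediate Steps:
$z = 4$ ($z = 2^{2} = 4$)
$U = -10$
$z U = 4 \left(-10\right) = -40$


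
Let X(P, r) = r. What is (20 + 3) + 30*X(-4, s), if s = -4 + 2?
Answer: -37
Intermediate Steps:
s = -2
(20 + 3) + 30*X(-4, s) = (20 + 3) + 30*(-2) = 23 - 60 = -37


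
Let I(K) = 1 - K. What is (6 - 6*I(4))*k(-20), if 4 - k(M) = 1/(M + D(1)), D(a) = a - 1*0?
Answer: 1848/19 ≈ 97.263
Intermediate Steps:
D(a) = a (D(a) = a + 0 = a)
k(M) = 4 - 1/(1 + M) (k(M) = 4 - 1/(M + 1) = 4 - 1/(1 + M))
(6 - 6*I(4))*k(-20) = (6 - 6*(1 - 1*4))*((3 + 4*(-20))/(1 - 20)) = (6 - 6*(1 - 4))*((3 - 80)/(-19)) = (6 - 6*(-3))*(-1/19*(-77)) = (6 + 18)*(77/19) = 24*(77/19) = 1848/19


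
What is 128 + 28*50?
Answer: 1528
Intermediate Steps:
128 + 28*50 = 128 + 1400 = 1528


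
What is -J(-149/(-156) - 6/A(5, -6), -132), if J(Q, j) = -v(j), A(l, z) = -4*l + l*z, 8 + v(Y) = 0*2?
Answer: -8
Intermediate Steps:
v(Y) = -8 (v(Y) = -8 + 0*2 = -8 + 0 = -8)
J(Q, j) = 8 (J(Q, j) = -1*(-8) = 8)
-J(-149/(-156) - 6/A(5, -6), -132) = -1*8 = -8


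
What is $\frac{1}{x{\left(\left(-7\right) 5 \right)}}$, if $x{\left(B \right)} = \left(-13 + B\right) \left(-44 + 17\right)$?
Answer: $\frac{1}{1296} \approx 0.0007716$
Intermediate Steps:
$x{\left(B \right)} = 351 - 27 B$ ($x{\left(B \right)} = \left(-13 + B\right) \left(-27\right) = 351 - 27 B$)
$\frac{1}{x{\left(\left(-7\right) 5 \right)}} = \frac{1}{351 - 27 \left(\left(-7\right) 5\right)} = \frac{1}{351 - -945} = \frac{1}{351 + 945} = \frac{1}{1296}$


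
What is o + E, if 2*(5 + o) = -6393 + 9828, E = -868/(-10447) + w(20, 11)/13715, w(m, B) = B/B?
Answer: 15830964589/9243910 ≈ 1712.6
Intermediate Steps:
w(m, B) = 1
E = 384357/4621955 (E = -868/(-10447) + 1/13715 = -868*(-1/10447) + 1*(1/13715) = 28/337 + 1/13715 = 384357/4621955 ≈ 0.083159)
o = 3425/2 (o = -5 + (-6393 + 9828)/2 = -5 + (½)*3435 = -5 + 3435/2 = 3425/2 ≈ 1712.5)
o + E = 3425/2 + 384357/4621955 = 15830964589/9243910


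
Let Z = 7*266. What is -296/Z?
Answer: -148/931 ≈ -0.15897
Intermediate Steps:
Z = 1862
-296/Z = -296/1862 = -296*1/1862 = -148/931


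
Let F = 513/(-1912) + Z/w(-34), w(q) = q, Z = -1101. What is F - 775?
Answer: -24146765/32504 ≈ -742.89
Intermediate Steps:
F = 1043835/32504 (F = 513/(-1912) - 1101/(-34) = 513*(-1/1912) - 1101*(-1/34) = -513/1912 + 1101/34 = 1043835/32504 ≈ 32.114)
F - 775 = 1043835/32504 - 775 = -24146765/32504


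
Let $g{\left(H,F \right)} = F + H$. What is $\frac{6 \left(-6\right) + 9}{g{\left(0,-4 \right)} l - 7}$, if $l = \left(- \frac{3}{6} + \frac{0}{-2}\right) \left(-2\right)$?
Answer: $\frac{27}{11} \approx 2.4545$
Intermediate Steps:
$l = 1$ ($l = \left(\left(-3\right) \frac{1}{6} + 0 \left(- \frac{1}{2}\right)\right) \left(-2\right) = \left(- \frac{1}{2} + 0\right) \left(-2\right) = \left(- \frac{1}{2}\right) \left(-2\right) = 1$)
$\frac{6 \left(-6\right) + 9}{g{\left(0,-4 \right)} l - 7} = \frac{6 \left(-6\right) + 9}{\left(-4 + 0\right) 1 - 7} = \frac{-36 + 9}{\left(-4\right) 1 - 7} = - \frac{27}{-4 - 7} = - \frac{27}{-11} = \left(-27\right) \left(- \frac{1}{11}\right) = \frac{27}{11}$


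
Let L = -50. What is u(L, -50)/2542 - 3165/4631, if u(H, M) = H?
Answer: -4138490/5886001 ≈ -0.70311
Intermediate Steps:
u(L, -50)/2542 - 3165/4631 = -50/2542 - 3165/4631 = -50*1/2542 - 3165*1/4631 = -25/1271 - 3165/4631 = -4138490/5886001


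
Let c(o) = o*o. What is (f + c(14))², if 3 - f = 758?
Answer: 312481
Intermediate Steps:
f = -755 (f = 3 - 1*758 = 3 - 758 = -755)
c(o) = o²
(f + c(14))² = (-755 + 14²)² = (-755 + 196)² = (-559)² = 312481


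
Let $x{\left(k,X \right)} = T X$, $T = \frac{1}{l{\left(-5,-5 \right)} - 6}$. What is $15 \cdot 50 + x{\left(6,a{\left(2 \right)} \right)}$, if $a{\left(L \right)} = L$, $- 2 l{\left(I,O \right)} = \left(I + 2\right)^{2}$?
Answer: $\frac{15746}{21} \approx 749.81$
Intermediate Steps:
$l{\left(I,O \right)} = - \frac{\left(2 + I\right)^{2}}{2}$ ($l{\left(I,O \right)} = - \frac{\left(I + 2\right)^{2}}{2} = - \frac{\left(2 + I\right)^{2}}{2}$)
$T = - \frac{2}{21}$ ($T = \frac{1}{- \frac{\left(2 - 5\right)^{2}}{2} - 6} = \frac{1}{- \frac{\left(-3\right)^{2}}{2} - 6} = \frac{1}{\left(- \frac{1}{2}\right) 9 - 6} = \frac{1}{- \frac{9}{2} - 6} = \frac{1}{- \frac{21}{2}} = - \frac{2}{21} \approx -0.095238$)
$x{\left(k,X \right)} = - \frac{2 X}{21}$
$15 \cdot 50 + x{\left(6,a{\left(2 \right)} \right)} = 15 \cdot 50 - \frac{4}{21} = 750 - \frac{4}{21} = \frac{15746}{21}$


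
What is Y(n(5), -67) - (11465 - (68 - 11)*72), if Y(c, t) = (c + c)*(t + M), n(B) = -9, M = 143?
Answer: -8729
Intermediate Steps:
Y(c, t) = 2*c*(143 + t) (Y(c, t) = (c + c)*(t + 143) = (2*c)*(143 + t) = 2*c*(143 + t))
Y(n(5), -67) - (11465 - (68 - 11)*72) = 2*(-9)*(143 - 67) - (11465 - (68 - 11)*72) = 2*(-9)*76 - (11465 - 57*72) = -1368 - (11465 - 1*4104) = -1368 - (11465 - 4104) = -1368 - 1*7361 = -1368 - 7361 = -8729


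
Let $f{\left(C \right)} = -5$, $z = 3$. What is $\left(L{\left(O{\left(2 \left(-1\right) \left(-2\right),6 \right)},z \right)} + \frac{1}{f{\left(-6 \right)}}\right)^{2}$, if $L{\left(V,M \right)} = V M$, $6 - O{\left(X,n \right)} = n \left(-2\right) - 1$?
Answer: $\frac{80656}{25} \approx 3226.2$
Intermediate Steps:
$O{\left(X,n \right)} = 7 + 2 n$ ($O{\left(X,n \right)} = 6 - \left(n \left(-2\right) - 1\right) = 6 - \left(- 2 n - 1\right) = 6 - \left(-1 - 2 n\right) = 6 + \left(1 + 2 n\right) = 7 + 2 n$)
$L{\left(V,M \right)} = M V$
$\left(L{\left(O{\left(2 \left(-1\right) \left(-2\right),6 \right)},z \right)} + \frac{1}{f{\left(-6 \right)}}\right)^{2} = \left(3 \left(7 + 2 \cdot 6\right) + \frac{1}{-5}\right)^{2} = \left(3 \left(7 + 12\right) - \frac{1}{5}\right)^{2} = \left(3 \cdot 19 - \frac{1}{5}\right)^{2} = \left(57 - \frac{1}{5}\right)^{2} = \left(\frac{284}{5}\right)^{2} = \frac{80656}{25}$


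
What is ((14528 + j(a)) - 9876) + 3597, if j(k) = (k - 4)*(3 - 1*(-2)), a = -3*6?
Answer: 8139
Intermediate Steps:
a = -18
j(k) = -20 + 5*k (j(k) = (-4 + k)*(3 + 2) = (-4 + k)*5 = -20 + 5*k)
((14528 + j(a)) - 9876) + 3597 = ((14528 + (-20 + 5*(-18))) - 9876) + 3597 = ((14528 + (-20 - 90)) - 9876) + 3597 = ((14528 - 110) - 9876) + 3597 = (14418 - 9876) + 3597 = 4542 + 3597 = 8139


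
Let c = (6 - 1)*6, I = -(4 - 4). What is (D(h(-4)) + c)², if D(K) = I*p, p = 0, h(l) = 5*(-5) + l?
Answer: 900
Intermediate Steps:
h(l) = -25 + l
I = 0 (I = -1*0 = 0)
D(K) = 0 (D(K) = 0*0 = 0)
c = 30 (c = 5*6 = 30)
(D(h(-4)) + c)² = (0 + 30)² = 30² = 900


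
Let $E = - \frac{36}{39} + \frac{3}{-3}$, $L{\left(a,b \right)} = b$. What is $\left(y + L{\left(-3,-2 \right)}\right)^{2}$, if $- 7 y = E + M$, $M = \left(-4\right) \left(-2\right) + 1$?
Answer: $\frac{75076}{8281} \approx 9.0661$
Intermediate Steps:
$M = 9$ ($M = 8 + 1 = 9$)
$E = - \frac{25}{13}$ ($E = \left(-36\right) \frac{1}{39} + 3 \left(- \frac{1}{3}\right) = - \frac{12}{13} - 1 = - \frac{25}{13} \approx -1.9231$)
$y = - \frac{92}{91}$ ($y = - \frac{- \frac{25}{13} + 9}{7} = \left(- \frac{1}{7}\right) \frac{92}{13} = - \frac{92}{91} \approx -1.011$)
$\left(y + L{\left(-3,-2 \right)}\right)^{2} = \left(- \frac{92}{91} - 2\right)^{2} = \left(- \frac{274}{91}\right)^{2} = \frac{75076}{8281}$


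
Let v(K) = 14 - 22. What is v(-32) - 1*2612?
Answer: -2620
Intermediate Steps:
v(K) = -8
v(-32) - 1*2612 = -8 - 1*2612 = -8 - 2612 = -2620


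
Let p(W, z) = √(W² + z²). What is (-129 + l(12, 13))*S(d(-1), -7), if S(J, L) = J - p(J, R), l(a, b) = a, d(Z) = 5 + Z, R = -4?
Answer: -468 + 468*√2 ≈ 193.85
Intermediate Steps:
S(J, L) = J - √(16 + J²) (S(J, L) = J - √(J² + (-4)²) = J - √(J² + 16) = J - √(16 + J²))
(-129 + l(12, 13))*S(d(-1), -7) = (-129 + 12)*((5 - 1) - √(16 + (5 - 1)²)) = -117*(4 - √(16 + 4²)) = -117*(4 - √(16 + 16)) = -117*(4 - √32) = -117*(4 - 4*√2) = -468 + 468*√2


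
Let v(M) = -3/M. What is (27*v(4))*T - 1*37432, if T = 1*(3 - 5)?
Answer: -74783/2 ≈ -37392.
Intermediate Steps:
T = -2 (T = 1*(-2) = -2)
(27*v(4))*T - 1*37432 = (27*(-3/4))*(-2) - 1*37432 = (27*(-3*¼))*(-2) - 37432 = (27*(-¾))*(-2) - 37432 = -81/4*(-2) - 37432 = 81/2 - 37432 = -74783/2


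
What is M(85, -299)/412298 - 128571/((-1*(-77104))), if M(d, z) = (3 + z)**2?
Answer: -23127011047/15894912496 ≈ -1.4550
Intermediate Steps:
M(85, -299)/412298 - 128571/((-1*(-77104))) = (3 - 299)**2/412298 - 128571/((-1*(-77104))) = (-296)**2*(1/412298) - 128571/77104 = 87616*(1/412298) - 128571*1/77104 = 43808/206149 - 128571/77104 = -23127011047/15894912496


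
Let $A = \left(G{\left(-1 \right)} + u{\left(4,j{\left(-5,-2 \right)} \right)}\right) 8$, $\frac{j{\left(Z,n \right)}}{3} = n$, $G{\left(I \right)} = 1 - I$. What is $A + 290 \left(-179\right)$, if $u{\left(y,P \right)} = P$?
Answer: $-51942$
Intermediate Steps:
$j{\left(Z,n \right)} = 3 n$
$A = -32$ ($A = \left(\left(1 - -1\right) + 3 \left(-2\right)\right) 8 = \left(\left(1 + 1\right) - 6\right) 8 = \left(2 - 6\right) 8 = \left(-4\right) 8 = -32$)
$A + 290 \left(-179\right) = -32 + 290 \left(-179\right) = -32 - 51910 = -51942$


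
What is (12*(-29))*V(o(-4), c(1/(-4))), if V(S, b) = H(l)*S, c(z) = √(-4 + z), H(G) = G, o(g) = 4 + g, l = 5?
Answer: 0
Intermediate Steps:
V(S, b) = 5*S
(12*(-29))*V(o(-4), c(1/(-4))) = (12*(-29))*(5*(4 - 4)) = -1740*0 = -348*0 = 0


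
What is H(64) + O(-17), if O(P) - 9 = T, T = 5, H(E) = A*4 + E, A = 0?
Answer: 78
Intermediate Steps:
H(E) = E (H(E) = 0*4 + E = 0 + E = E)
O(P) = 14 (O(P) = 9 + 5 = 14)
H(64) + O(-17) = 64 + 14 = 78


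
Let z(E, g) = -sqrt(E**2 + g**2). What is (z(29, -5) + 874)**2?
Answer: (874 - sqrt(866))**2 ≈ 7.1330e+5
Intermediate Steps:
(z(29, -5) + 874)**2 = (-sqrt(29**2 + (-5)**2) + 874)**2 = (-sqrt(841 + 25) + 874)**2 = (-sqrt(866) + 874)**2 = (874 - sqrt(866))**2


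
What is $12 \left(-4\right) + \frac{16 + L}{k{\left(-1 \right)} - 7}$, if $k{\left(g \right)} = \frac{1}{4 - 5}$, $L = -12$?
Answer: $- \frac{97}{2} \approx -48.5$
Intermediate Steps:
$k{\left(g \right)} = -1$ ($k{\left(g \right)} = \frac{1}{-1} = -1$)
$12 \left(-4\right) + \frac{16 + L}{k{\left(-1 \right)} - 7} = 12 \left(-4\right) + \frac{16 - 12}{-1 - 7} = -48 + \frac{4}{-8} = -48 + 4 \left(- \frac{1}{8}\right) = -48 - \frac{1}{2} = - \frac{97}{2}$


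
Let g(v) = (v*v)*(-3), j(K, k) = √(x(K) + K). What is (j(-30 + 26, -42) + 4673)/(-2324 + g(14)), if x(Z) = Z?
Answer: -4673/2912 - I*√2/1456 ≈ -1.6047 - 0.0009713*I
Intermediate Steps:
j(K, k) = √2*√K (j(K, k) = √(K + K) = √(2*K) = √2*√K)
g(v) = -3*v² (g(v) = v²*(-3) = -3*v²)
(j(-30 + 26, -42) + 4673)/(-2324 + g(14)) = (√2*√(-30 + 26) + 4673)/(-2324 - 3*14²) = (√2*√(-4) + 4673)/(-2324 - 3*196) = (√2*(2*I) + 4673)/(-2324 - 588) = (2*I*√2 + 4673)/(-2912) = (4673 + 2*I*√2)*(-1/2912) = -4673/2912 - I*√2/1456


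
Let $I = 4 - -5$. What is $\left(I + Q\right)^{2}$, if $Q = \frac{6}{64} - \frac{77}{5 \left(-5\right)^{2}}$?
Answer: $\frac{1149955921}{16000000} \approx 71.872$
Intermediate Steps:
$Q = - \frac{2089}{4000}$ ($Q = 6 \cdot \frac{1}{64} - \frac{77}{5 \cdot 25} = \frac{3}{32} - \frac{77}{125} = - \frac{2089}{4000} \approx -0.52225$)
$I = 9$ ($I = 4 + 5 = 9$)
$\left(I + Q\right)^{2} = \left(9 - \frac{2089}{4000}\right)^{2} = \left(\frac{33911}{4000}\right)^{2} = \frac{1149955921}{16000000}$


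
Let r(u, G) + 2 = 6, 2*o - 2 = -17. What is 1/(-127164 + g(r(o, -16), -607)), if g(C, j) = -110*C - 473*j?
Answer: 1/159507 ≈ 6.2693e-6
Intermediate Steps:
o = -15/2 (o = 1 + (½)*(-17) = 1 - 17/2 = -15/2 ≈ -7.5000)
r(u, G) = 4 (r(u, G) = -2 + 6 = 4)
g(C, j) = -473*j - 110*C
1/(-127164 + g(r(o, -16), -607)) = 1/(-127164 + (-473*(-607) - 110*4)) = 1/(-127164 + (287111 - 440)) = 1/(-127164 + 286671) = 1/159507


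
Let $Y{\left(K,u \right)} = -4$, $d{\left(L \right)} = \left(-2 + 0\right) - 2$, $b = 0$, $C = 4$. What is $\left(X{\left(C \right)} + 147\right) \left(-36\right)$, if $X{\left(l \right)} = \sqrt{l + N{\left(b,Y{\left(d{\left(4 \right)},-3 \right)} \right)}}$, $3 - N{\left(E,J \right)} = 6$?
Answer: $-5328$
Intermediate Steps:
$d{\left(L \right)} = -4$ ($d{\left(L \right)} = -2 - 2 = -4$)
$N{\left(E,J \right)} = -3$ ($N{\left(E,J \right)} = 3 - 6 = -3$)
$X{\left(l \right)} = \sqrt{-3 + l}$ ($X{\left(l \right)} = \sqrt{l - 3} = \sqrt{-3 + l}$)
$\left(X{\left(C \right)} + 147\right) \left(-36\right) = \left(\sqrt{-3 + 4} + 147\right) \left(-36\right) = \left(\sqrt{1} + 147\right) \left(-36\right) = \left(1 + 147\right) \left(-36\right) = 148 \left(-36\right) = -5328$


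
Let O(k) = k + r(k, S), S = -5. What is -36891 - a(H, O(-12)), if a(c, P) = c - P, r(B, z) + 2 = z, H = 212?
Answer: -37122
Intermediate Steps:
r(B, z) = -2 + z
O(k) = -7 + k (O(k) = k + (-2 - 5) = k - 7 = -7 + k)
-36891 - a(H, O(-12)) = -36891 - (212 - (-7 - 12)) = -36891 - (212 - 1*(-19)) = -36891 - (212 + 19) = -36891 - 1*231 = -36891 - 231 = -37122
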